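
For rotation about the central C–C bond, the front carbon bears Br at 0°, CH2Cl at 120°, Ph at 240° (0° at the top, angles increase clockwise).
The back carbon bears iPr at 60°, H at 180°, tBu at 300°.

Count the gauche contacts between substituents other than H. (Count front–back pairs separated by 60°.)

Non-H gauche pairs: Br(0°)/iPr(60°); Br(0°)/tBu(300°); CH2Cl(120°)/iPr(60°); Ph(240°)/tBu(300°) — 4 interactions.

4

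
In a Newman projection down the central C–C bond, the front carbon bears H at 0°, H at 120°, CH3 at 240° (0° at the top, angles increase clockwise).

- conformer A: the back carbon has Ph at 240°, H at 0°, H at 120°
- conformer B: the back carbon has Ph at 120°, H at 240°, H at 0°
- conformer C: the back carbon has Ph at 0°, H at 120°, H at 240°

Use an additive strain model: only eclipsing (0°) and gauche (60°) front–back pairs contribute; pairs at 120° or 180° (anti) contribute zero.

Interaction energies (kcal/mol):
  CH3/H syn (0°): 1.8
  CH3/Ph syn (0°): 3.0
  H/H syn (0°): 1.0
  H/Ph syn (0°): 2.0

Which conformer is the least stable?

A

A (eclipsed): H(0°)/H(0°) eclipsed 1.0; H(120°)/H(120°) eclipsed 1.0; CH3(240°)/Ph(240°) eclipsed 3.0 → 5.0 kcal/mol.
B (eclipsed): H(0°)/H(0°) eclipsed 1.0; H(120°)/Ph(120°) eclipsed 2.0; CH3(240°)/H(240°) eclipsed 1.8 → 4.8 kcal/mol.
C (eclipsed): H(0°)/Ph(0°) eclipsed 2.0; H(120°)/H(120°) eclipsed 1.0; CH3(240°)/H(240°) eclipsed 1.8 → 4.8 kcal/mol.
A has the highest total (5.0 kcal/mol).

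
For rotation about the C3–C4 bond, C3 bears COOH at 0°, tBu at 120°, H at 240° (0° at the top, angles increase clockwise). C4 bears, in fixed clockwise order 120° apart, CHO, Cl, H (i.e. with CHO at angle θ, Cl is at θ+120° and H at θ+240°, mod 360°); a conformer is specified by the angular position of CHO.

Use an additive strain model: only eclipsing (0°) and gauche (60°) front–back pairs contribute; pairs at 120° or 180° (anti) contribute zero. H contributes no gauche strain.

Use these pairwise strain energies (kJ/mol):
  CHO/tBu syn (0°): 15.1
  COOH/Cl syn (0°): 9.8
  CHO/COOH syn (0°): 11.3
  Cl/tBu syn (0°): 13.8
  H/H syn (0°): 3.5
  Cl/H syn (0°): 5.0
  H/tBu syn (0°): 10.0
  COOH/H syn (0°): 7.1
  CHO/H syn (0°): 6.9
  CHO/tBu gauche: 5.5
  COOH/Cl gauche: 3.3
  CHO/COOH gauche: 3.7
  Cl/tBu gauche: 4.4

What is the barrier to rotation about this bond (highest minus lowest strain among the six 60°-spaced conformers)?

19.8 kJ/mol

CHO at 0° is eclipsed. COOH at 0° is eclipsed with CHO at 0° (11.3); tBu at 120° is eclipsed with Cl at 120° (13.8); H at 240° is eclipsed with H at 240° (3.5). Total 28.6 kJ/mol.
CHO at 60° is staggered. COOH at 0° is gauche with CHO at 60° (3.7); tBu at 120° is gauche with CHO at 60° (5.5); tBu at 120° is gauche with Cl at 180° (4.4). Total 13.6 kJ/mol.
CHO at 120° is eclipsed. COOH at 0° is eclipsed with H at 0° (7.1); tBu at 120° is eclipsed with CHO at 120° (15.1); H at 240° is eclipsed with Cl at 240° (5.0). Total 27.2 kJ/mol.
CHO at 180° is staggered. COOH at 0° is gauche with Cl at 300° (3.3); tBu at 120° is gauche with CHO at 180° (5.5). Total 8.8 kJ/mol.
CHO at 240° is eclipsed. COOH at 0° is eclipsed with Cl at 0° (9.8); tBu at 120° is eclipsed with H at 120° (10.0); H at 240° is eclipsed with CHO at 240° (6.9). Total 26.7 kJ/mol.
CHO at 300° is staggered. COOH at 0° is gauche with CHO at 300° (3.7); COOH at 0° is gauche with Cl at 60° (3.3); tBu at 120° is gauche with Cl at 60° (4.4). Total 11.4 kJ/mol.
Max at 0° (28.6 kJ/mol), min at 180° (8.8 kJ/mol); barrier = 19.8 kJ/mol.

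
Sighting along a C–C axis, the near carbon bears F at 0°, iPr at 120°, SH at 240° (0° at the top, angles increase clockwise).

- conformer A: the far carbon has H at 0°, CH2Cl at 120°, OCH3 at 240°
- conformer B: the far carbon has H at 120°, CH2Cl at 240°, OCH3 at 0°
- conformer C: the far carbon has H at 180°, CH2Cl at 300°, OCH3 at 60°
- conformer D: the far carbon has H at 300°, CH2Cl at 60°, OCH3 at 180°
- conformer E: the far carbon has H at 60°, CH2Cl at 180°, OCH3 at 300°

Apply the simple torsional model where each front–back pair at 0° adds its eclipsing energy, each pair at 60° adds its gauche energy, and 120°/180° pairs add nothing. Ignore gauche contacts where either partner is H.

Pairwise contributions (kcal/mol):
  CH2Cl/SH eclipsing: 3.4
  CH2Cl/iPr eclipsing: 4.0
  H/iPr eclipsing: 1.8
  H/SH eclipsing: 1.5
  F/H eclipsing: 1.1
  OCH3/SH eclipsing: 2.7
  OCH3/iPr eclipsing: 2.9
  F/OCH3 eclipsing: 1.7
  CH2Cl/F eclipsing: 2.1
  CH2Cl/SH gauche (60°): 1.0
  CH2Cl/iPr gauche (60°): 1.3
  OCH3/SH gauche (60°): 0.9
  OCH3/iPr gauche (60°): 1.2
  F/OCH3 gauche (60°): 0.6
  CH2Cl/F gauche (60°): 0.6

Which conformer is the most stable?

C

A (eclipsed): F(0°)/H(0°) eclipsed 1.1; iPr(120°)/CH2Cl(120°) eclipsed 4.0; SH(240°)/OCH3(240°) eclipsed 2.7 → 7.8 kcal/mol.
B (eclipsed): F(0°)/OCH3(0°) eclipsed 1.7; iPr(120°)/H(120°) eclipsed 1.8; SH(240°)/CH2Cl(240°) eclipsed 3.4 → 6.9 kcal/mol.
C (staggered): F(0°)/CH2Cl(300°) gauche 0.6; F(0°)/OCH3(60°) gauche 0.6; iPr(120°)/OCH3(60°) gauche 1.2; SH(240°)/CH2Cl(300°) gauche 1.0 → 3.4 kcal/mol.
D (staggered): F(0°)/CH2Cl(60°) gauche 0.6; iPr(120°)/CH2Cl(60°) gauche 1.3; iPr(120°)/OCH3(180°) gauche 1.2; SH(240°)/OCH3(180°) gauche 0.9 → 4.0 kcal/mol.
E (staggered): F(0°)/OCH3(300°) gauche 0.6; iPr(120°)/CH2Cl(180°) gauche 1.3; SH(240°)/CH2Cl(180°) gauche 1.0; SH(240°)/OCH3(300°) gauche 0.9 → 3.8 kcal/mol.
C has the lowest total (3.4 kcal/mol).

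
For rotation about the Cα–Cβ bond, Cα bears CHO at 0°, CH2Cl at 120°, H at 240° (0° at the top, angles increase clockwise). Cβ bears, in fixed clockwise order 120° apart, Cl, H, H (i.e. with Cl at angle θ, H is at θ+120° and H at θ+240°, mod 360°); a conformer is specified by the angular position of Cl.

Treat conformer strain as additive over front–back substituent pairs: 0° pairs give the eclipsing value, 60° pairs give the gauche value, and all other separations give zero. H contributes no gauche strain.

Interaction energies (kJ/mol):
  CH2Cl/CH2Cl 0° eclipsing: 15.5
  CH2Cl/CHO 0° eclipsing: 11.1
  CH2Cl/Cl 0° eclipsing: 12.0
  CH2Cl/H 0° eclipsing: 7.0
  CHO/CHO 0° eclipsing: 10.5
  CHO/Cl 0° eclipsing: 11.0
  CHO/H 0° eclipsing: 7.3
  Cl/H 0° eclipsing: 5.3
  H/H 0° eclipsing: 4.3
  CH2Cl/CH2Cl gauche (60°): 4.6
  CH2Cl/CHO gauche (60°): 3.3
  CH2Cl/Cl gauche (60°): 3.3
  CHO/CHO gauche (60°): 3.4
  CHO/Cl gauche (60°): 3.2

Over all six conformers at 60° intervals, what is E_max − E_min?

Cl at 0° (eclipsed): CHO(0°)/Cl(0°) eclipsed 11.0; CH2Cl(120°)/H(120°) eclipsed 7.0; H(240°)/H(240°) eclipsed 4.3 → 22.3 kJ/mol.
Cl at 60° (staggered): CHO(0°)/Cl(60°) gauche 3.2; CH2Cl(120°)/Cl(60°) gauche 3.3 → 6.5 kJ/mol.
Cl at 120° (eclipsed): CHO(0°)/H(0°) eclipsed 7.3; CH2Cl(120°)/Cl(120°) eclipsed 12.0; H(240°)/H(240°) eclipsed 4.3 → 23.6 kJ/mol.
Cl at 180° (staggered): CH2Cl(120°)/Cl(180°) gauche 3.3 → 3.3 kJ/mol.
Cl at 240° (eclipsed): CHO(0°)/H(0°) eclipsed 7.3; CH2Cl(120°)/H(120°) eclipsed 7.0; H(240°)/Cl(240°) eclipsed 5.3 → 19.6 kJ/mol.
Cl at 300° (staggered): CHO(0°)/Cl(300°) gauche 3.2 → 3.2 kJ/mol.
Max at 120° (23.6 kJ/mol), min at 300° (3.2 kJ/mol); barrier = 20.4 kJ/mol.

20.4 kJ/mol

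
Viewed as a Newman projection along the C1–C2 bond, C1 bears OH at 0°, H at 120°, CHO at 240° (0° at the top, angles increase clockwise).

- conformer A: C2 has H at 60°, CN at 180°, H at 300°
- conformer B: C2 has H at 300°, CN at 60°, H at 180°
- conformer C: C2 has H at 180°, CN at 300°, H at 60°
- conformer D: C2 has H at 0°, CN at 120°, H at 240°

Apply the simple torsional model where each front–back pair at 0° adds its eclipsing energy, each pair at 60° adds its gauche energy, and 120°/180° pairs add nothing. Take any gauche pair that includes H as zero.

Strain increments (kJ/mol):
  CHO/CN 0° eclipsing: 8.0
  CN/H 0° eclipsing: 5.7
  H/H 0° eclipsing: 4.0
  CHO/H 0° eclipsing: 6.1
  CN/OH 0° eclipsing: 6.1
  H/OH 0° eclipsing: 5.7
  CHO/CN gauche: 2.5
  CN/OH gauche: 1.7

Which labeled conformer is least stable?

A (staggered): CHO(240°)/CN(180°) gauche 2.5 → 2.5 kJ/mol.
B (staggered): OH(0°)/CN(60°) gauche 1.7 → 1.7 kJ/mol.
C (staggered): OH(0°)/CN(300°) gauche 1.7; CHO(240°)/CN(300°) gauche 2.5 → 4.2 kJ/mol.
D (eclipsed): OH(0°)/H(0°) eclipsed 5.7; H(120°)/CN(120°) eclipsed 5.7; CHO(240°)/H(240°) eclipsed 6.1 → 17.5 kJ/mol.
D has the highest total (17.5 kJ/mol).

D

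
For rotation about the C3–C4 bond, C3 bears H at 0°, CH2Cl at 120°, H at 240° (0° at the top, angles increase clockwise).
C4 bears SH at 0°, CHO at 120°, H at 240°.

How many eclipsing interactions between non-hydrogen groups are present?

Non-H eclipsing pairs: CH2Cl(120°)/CHO(120°) — 1 interaction.

1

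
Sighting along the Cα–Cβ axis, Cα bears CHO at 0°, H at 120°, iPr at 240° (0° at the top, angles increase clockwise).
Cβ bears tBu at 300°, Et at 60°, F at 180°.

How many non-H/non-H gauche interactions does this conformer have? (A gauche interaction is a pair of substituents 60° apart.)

Non-H gauche pairs: CHO(0°)/tBu(300°); CHO(0°)/Et(60°); iPr(240°)/tBu(300°); iPr(240°)/F(180°) — 4 interactions.

4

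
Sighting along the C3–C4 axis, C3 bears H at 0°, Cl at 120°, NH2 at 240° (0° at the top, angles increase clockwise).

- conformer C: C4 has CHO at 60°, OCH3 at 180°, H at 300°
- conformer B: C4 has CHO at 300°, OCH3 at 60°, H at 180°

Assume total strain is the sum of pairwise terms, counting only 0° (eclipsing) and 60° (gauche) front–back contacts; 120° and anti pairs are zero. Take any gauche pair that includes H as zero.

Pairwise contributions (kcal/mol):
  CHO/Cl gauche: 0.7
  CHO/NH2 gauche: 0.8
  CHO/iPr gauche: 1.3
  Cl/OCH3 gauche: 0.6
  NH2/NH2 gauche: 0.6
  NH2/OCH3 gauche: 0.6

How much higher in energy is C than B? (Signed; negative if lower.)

C (staggered): Cl–CHO gauche, Cl–OCH3 gauche, NH2–OCH3 gauche; 0.7 + 0.6 + 0.6 = 1.9 kcal/mol.
B (staggered): Cl–OCH3 gauche, NH2–CHO gauche; 0.6 + 0.8 = 1.4 kcal/mol.
E(C) − E(B) = 1.9 − 1.4 = +0.5 kcal/mol.

+0.5 kcal/mol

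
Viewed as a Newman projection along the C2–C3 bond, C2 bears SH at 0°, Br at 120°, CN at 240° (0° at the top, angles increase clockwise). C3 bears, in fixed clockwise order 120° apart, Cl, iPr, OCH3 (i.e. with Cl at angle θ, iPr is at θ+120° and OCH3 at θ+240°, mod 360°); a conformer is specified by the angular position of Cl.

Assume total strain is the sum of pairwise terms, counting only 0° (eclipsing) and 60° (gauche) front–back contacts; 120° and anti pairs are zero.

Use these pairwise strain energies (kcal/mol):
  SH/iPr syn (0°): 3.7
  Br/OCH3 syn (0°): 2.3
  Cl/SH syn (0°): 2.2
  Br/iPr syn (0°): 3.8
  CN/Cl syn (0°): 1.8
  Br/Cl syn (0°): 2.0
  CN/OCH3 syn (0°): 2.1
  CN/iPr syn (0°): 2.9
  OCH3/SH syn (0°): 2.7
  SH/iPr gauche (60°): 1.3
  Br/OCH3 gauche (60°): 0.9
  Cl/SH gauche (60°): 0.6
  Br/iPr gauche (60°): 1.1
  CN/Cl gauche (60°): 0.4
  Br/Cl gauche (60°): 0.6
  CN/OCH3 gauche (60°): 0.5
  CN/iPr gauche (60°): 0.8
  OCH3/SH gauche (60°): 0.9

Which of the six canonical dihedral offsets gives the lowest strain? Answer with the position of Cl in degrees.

Cl at 0° (eclipsed): SH–Cl eclipsed, Br–iPr eclipsed, CN–OCH3 eclipsed; 2.2 + 3.8 + 2.1 = 8.1 kcal/mol.
Cl at 60° (staggered): SH–Cl gauche, SH–OCH3 gauche, Br–Cl gauche, Br–iPr gauche, CN–iPr gauche, CN–OCH3 gauche; 0.6 + 0.9 + 0.6 + 1.1 + 0.8 + 0.5 = 4.5 kcal/mol.
Cl at 120° (eclipsed): SH–OCH3 eclipsed, Br–Cl eclipsed, CN–iPr eclipsed; 2.7 + 2.0 + 2.9 = 7.6 kcal/mol.
Cl at 180° (staggered): SH–iPr gauche, SH–OCH3 gauche, Br–Cl gauche, Br–OCH3 gauche, CN–Cl gauche, CN–iPr gauche; 1.3 + 0.9 + 0.6 + 0.9 + 0.4 + 0.8 = 4.9 kcal/mol.
Cl at 240° (eclipsed): SH–iPr eclipsed, Br–OCH3 eclipsed, CN–Cl eclipsed; 3.7 + 2.3 + 1.8 = 7.8 kcal/mol.
Cl at 300° (staggered): SH–Cl gauche, SH–iPr gauche, Br–iPr gauche, Br–OCH3 gauche, CN–Cl gauche, CN–OCH3 gauche; 0.6 + 1.3 + 1.1 + 0.9 + 0.4 + 0.5 = 4.8 kcal/mol.
The minimum (4.5 kcal/mol) occurs with Cl at 60°.

60°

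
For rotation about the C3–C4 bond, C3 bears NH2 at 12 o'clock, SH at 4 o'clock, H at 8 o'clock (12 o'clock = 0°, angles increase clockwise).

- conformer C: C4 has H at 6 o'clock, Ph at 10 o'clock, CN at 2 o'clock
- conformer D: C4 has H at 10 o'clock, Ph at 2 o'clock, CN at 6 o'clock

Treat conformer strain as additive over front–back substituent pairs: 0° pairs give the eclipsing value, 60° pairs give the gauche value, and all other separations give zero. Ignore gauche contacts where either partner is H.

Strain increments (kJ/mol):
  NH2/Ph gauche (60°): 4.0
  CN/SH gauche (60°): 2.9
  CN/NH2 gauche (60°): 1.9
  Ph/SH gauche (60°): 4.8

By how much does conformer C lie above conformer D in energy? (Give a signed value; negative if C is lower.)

C is staggered. NH2 at 0° is gauche with Ph at 300° (4.0); NH2 at 0° is gauche with CN at 60° (1.9); SH at 120° is gauche with CN at 60° (2.9). Total 8.8 kJ/mol.
D is staggered. NH2 at 0° is gauche with Ph at 60° (4.0); SH at 120° is gauche with Ph at 60° (4.8); SH at 120° is gauche with CN at 180° (2.9). Total 11.7 kJ/mol.
E(C) − E(D) = 8.8 − 11.7 = -2.9 kJ/mol.

-2.9 kJ/mol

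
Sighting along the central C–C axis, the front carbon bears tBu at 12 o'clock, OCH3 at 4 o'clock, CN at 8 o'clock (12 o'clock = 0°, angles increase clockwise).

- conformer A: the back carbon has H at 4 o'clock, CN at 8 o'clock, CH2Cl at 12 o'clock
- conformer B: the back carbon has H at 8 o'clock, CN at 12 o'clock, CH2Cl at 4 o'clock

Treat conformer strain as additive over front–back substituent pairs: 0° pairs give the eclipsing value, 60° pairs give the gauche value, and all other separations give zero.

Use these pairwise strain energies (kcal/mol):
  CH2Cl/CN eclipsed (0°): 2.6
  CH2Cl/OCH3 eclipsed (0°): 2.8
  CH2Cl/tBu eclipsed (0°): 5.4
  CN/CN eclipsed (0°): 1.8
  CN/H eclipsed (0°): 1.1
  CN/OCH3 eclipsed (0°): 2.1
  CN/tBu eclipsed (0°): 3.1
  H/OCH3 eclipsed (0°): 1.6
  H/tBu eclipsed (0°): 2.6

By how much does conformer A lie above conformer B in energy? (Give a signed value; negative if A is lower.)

A (eclipsed): tBu(0°)/CH2Cl(0°) eclipsed 5.4; OCH3(120°)/H(120°) eclipsed 1.6; CN(240°)/CN(240°) eclipsed 1.8 → 8.8 kcal/mol.
B (eclipsed): tBu(0°)/CN(0°) eclipsed 3.1; OCH3(120°)/CH2Cl(120°) eclipsed 2.8; CN(240°)/H(240°) eclipsed 1.1 → 7.0 kcal/mol.
E(A) − E(B) = 8.8 − 7.0 = +1.8 kcal/mol.

+1.8 kcal/mol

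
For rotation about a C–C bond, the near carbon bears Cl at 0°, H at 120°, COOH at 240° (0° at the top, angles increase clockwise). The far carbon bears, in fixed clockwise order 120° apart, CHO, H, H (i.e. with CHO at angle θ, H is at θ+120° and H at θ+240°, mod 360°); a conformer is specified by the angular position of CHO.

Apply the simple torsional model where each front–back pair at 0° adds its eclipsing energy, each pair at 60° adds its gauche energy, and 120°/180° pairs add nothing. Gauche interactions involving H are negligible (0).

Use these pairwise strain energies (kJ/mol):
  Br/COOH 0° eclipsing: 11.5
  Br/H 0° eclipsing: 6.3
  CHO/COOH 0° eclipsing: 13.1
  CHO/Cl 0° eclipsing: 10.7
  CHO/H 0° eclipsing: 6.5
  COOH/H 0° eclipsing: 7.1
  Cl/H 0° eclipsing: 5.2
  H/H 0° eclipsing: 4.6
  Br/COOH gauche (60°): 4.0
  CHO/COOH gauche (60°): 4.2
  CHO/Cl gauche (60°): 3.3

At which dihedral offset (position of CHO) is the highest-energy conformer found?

240°

CHO at 0° (eclipsed): Cl(0°)/CHO(0°) eclipsed 10.7; H(120°)/H(120°) eclipsed 4.6; COOH(240°)/H(240°) eclipsed 7.1 → 22.4 kJ/mol.
CHO at 60° (staggered): Cl(0°)/CHO(60°) gauche 3.3 → 3.3 kJ/mol.
CHO at 120° (eclipsed): Cl(0°)/H(0°) eclipsed 5.2; H(120°)/CHO(120°) eclipsed 6.5; COOH(240°)/H(240°) eclipsed 7.1 → 18.8 kJ/mol.
CHO at 180° (staggered): COOH(240°)/CHO(180°) gauche 4.2 → 4.2 kJ/mol.
CHO at 240° (eclipsed): Cl(0°)/H(0°) eclipsed 5.2; H(120°)/H(120°) eclipsed 4.6; COOH(240°)/CHO(240°) eclipsed 13.1 → 22.9 kJ/mol.
CHO at 300° (staggered): Cl(0°)/CHO(300°) gauche 3.3; COOH(240°)/CHO(300°) gauche 4.2 → 7.5 kJ/mol.
The maximum (22.9 kJ/mol) occurs with CHO at 240°.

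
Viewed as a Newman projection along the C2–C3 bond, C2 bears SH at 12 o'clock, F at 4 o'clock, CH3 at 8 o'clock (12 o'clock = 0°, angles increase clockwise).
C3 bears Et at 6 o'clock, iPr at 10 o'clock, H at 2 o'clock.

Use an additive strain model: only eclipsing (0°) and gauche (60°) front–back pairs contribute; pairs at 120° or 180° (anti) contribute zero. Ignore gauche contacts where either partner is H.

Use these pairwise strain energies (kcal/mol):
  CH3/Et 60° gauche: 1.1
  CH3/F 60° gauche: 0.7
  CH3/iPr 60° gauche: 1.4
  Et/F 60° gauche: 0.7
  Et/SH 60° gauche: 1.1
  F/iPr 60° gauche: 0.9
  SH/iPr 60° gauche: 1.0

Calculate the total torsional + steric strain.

This conformer is staggered. SH at 0° is gauche with iPr at 300° (1.0); F at 120° is gauche with Et at 180° (0.7); CH3 at 240° is gauche with Et at 180° (1.1); CH3 at 240° is gauche with iPr at 300° (1.4). Total 4.2 kcal/mol.

4.2 kcal/mol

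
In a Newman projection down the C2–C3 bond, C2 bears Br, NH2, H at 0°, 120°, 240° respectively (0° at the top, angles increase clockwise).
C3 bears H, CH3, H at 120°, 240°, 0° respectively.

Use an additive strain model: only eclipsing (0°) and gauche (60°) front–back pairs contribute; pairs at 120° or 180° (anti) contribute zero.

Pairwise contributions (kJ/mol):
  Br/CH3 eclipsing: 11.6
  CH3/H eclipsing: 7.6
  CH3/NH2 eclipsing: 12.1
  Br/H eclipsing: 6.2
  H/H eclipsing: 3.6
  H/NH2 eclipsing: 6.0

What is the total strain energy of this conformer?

19.8 kJ/mol

This conformer (eclipsed): Br–H eclipsed, NH2–H eclipsed, H–CH3 eclipsed; 6.2 + 6.0 + 7.6 = 19.8 kJ/mol.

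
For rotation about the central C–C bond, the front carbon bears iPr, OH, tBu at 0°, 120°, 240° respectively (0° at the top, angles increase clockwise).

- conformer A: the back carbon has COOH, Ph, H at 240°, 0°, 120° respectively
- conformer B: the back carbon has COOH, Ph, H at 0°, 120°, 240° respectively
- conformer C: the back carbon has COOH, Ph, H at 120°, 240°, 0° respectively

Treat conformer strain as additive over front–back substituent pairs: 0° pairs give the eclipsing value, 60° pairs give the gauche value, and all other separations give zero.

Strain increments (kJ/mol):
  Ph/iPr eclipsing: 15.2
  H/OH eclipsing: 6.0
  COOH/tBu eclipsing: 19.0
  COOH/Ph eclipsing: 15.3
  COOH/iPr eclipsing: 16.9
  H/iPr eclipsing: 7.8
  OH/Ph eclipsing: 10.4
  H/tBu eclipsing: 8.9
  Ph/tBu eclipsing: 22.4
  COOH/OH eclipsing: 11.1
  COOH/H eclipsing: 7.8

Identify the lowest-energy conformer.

A (eclipsed): iPr(0°)/Ph(0°) eclipsed 15.2; OH(120°)/H(120°) eclipsed 6.0; tBu(240°)/COOH(240°) eclipsed 19.0 → 40.2 kJ/mol.
B (eclipsed): iPr(0°)/COOH(0°) eclipsed 16.9; OH(120°)/Ph(120°) eclipsed 10.4; tBu(240°)/H(240°) eclipsed 8.9 → 36.2 kJ/mol.
C (eclipsed): iPr(0°)/H(0°) eclipsed 7.8; OH(120°)/COOH(120°) eclipsed 11.1; tBu(240°)/Ph(240°) eclipsed 22.4 → 41.3 kJ/mol.
B has the lowest total (36.2 kJ/mol).

B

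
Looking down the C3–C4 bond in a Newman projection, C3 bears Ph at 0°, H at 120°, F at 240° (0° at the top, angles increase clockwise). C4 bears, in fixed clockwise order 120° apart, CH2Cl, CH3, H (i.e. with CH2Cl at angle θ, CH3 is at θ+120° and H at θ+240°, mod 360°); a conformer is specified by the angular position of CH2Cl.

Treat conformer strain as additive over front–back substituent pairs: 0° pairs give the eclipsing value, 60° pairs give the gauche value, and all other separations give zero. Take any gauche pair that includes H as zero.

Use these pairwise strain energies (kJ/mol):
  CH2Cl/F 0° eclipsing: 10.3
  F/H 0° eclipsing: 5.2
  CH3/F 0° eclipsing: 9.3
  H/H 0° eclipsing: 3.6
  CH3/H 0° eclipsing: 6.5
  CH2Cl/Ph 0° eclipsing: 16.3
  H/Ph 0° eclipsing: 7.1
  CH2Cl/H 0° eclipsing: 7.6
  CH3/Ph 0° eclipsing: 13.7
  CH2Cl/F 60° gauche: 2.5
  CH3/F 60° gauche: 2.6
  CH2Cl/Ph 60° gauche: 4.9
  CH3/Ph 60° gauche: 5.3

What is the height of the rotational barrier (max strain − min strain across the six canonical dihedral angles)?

CH2Cl at 0° (eclipsed): Ph(0°)/CH2Cl(0°) eclipsed 16.3; H(120°)/CH3(120°) eclipsed 6.5; F(240°)/H(240°) eclipsed 5.2 → 28.0 kJ/mol.
CH2Cl at 60° (staggered): Ph(0°)/CH2Cl(60°) gauche 4.9; F(240°)/CH3(180°) gauche 2.6 → 7.5 kJ/mol.
CH2Cl at 120° (eclipsed): Ph(0°)/H(0°) eclipsed 7.1; H(120°)/CH2Cl(120°) eclipsed 7.6; F(240°)/CH3(240°) eclipsed 9.3 → 24.0 kJ/mol.
CH2Cl at 180° (staggered): Ph(0°)/CH3(300°) gauche 5.3; F(240°)/CH2Cl(180°) gauche 2.5; F(240°)/CH3(300°) gauche 2.6 → 10.4 kJ/mol.
CH2Cl at 240° (eclipsed): Ph(0°)/CH3(0°) eclipsed 13.7; H(120°)/H(120°) eclipsed 3.6; F(240°)/CH2Cl(240°) eclipsed 10.3 → 27.6 kJ/mol.
CH2Cl at 300° (staggered): Ph(0°)/CH2Cl(300°) gauche 4.9; Ph(0°)/CH3(60°) gauche 5.3; F(240°)/CH2Cl(300°) gauche 2.5 → 12.7 kJ/mol.
Max at 0° (28.0 kJ/mol), min at 60° (7.5 kJ/mol); barrier = 20.5 kJ/mol.

20.5 kJ/mol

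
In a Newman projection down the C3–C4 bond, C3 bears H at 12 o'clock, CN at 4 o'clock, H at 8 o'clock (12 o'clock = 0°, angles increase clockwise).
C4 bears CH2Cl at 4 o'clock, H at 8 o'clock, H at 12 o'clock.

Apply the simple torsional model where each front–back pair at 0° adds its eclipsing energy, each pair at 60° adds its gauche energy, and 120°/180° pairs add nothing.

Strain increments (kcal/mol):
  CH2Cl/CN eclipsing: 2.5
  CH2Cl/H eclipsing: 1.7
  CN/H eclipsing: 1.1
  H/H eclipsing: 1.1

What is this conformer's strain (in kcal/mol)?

4.7 kcal/mol

This conformer (eclipsed): H–H eclipsed, CN–CH2Cl eclipsed, H–H eclipsed; 1.1 + 2.5 + 1.1 = 4.7 kcal/mol.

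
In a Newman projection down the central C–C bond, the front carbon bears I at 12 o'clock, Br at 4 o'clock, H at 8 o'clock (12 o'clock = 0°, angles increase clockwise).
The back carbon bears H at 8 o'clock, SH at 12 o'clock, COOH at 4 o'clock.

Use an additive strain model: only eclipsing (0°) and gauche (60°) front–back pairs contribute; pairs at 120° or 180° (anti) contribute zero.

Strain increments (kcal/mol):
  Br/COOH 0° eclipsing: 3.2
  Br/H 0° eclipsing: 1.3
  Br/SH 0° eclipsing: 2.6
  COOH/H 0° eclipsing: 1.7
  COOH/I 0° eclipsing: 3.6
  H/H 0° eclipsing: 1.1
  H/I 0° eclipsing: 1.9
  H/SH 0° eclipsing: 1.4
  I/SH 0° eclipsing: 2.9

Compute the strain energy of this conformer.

7.2 kcal/mol

This conformer (eclipsed): I(0°)/SH(0°) eclipsed 2.9; Br(120°)/COOH(120°) eclipsed 3.2; H(240°)/H(240°) eclipsed 1.1 → 7.2 kcal/mol.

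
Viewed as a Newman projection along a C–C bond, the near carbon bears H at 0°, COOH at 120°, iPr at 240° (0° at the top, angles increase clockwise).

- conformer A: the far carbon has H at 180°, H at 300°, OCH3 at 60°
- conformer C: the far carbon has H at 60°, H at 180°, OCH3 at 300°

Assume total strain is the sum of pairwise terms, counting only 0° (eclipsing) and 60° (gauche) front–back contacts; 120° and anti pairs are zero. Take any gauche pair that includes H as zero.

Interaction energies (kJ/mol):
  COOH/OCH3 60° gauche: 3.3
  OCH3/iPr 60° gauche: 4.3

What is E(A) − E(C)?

-1.0 kJ/mol

A (staggered): COOH(120°)/OCH3(60°) gauche 3.3 → 3.3 kJ/mol.
C (staggered): iPr(240°)/OCH3(300°) gauche 4.3 → 4.3 kJ/mol.
E(A) − E(C) = 3.3 − 4.3 = -1.0 kJ/mol.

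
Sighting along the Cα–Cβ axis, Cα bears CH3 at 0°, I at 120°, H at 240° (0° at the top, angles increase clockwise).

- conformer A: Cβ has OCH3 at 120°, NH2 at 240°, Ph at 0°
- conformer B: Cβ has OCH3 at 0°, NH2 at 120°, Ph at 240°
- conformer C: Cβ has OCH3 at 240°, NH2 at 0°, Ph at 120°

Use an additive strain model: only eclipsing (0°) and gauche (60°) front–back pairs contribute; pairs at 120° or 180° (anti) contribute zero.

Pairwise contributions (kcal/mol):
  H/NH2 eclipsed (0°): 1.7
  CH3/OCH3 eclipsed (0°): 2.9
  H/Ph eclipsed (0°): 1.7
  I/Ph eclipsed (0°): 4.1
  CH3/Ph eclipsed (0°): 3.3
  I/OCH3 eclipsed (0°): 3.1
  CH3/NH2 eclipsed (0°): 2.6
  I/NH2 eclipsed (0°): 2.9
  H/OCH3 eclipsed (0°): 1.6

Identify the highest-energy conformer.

C

A (eclipsed): CH3–Ph eclipsed, I–OCH3 eclipsed, H–NH2 eclipsed; 3.3 + 3.1 + 1.7 = 8.1 kcal/mol.
B (eclipsed): CH3–OCH3 eclipsed, I–NH2 eclipsed, H–Ph eclipsed; 2.9 + 2.9 + 1.7 = 7.5 kcal/mol.
C (eclipsed): CH3–NH2 eclipsed, I–Ph eclipsed, H–OCH3 eclipsed; 2.6 + 4.1 + 1.6 = 8.3 kcal/mol.
C has the highest total (8.3 kcal/mol).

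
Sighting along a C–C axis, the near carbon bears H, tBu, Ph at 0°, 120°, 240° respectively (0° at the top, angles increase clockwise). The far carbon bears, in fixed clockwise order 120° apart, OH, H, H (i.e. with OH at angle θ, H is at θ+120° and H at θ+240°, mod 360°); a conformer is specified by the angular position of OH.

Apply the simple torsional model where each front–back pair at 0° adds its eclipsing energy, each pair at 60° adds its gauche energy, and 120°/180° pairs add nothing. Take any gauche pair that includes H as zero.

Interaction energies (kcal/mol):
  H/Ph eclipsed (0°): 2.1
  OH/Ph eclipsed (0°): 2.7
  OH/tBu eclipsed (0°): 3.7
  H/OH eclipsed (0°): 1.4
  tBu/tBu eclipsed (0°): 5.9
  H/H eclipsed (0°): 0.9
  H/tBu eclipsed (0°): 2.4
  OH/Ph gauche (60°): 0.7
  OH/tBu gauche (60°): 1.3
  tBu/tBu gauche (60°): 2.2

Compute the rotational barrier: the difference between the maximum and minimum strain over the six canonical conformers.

OH at 0° (eclipsed): H–OH eclipsed, tBu–H eclipsed, Ph–H eclipsed; 1.4 + 2.4 + 2.1 = 5.9 kcal/mol.
OH at 60° (staggered): tBu–OH gauche; 1.3 = 1.3 kcal/mol.
OH at 120° (eclipsed): H–H eclipsed, tBu–OH eclipsed, Ph–H eclipsed; 0.9 + 3.7 + 2.1 = 6.7 kcal/mol.
OH at 180° (staggered): tBu–OH gauche, Ph–OH gauche; 1.3 + 0.7 = 2.0 kcal/mol.
OH at 240° (eclipsed): H–H eclipsed, tBu–H eclipsed, Ph–OH eclipsed; 0.9 + 2.4 + 2.7 = 6.0 kcal/mol.
OH at 300° (staggered): Ph–OH gauche; 0.7 = 0.7 kcal/mol.
Max at 120° (6.7 kcal/mol), min at 300° (0.7 kcal/mol); barrier = 6.0 kcal/mol.

6.0 kcal/mol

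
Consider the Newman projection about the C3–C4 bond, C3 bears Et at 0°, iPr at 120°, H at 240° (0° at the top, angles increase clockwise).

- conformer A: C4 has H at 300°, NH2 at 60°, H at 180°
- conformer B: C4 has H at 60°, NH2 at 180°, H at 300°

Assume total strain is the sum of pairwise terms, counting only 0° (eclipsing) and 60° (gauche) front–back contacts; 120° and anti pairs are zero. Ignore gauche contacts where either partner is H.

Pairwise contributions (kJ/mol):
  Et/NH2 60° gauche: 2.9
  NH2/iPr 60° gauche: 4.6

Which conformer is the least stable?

A is staggered. Et at 0° is gauche with NH2 at 60° (2.9); iPr at 120° is gauche with NH2 at 60° (4.6). Total 7.5 kJ/mol.
B is staggered. iPr at 120° is gauche with NH2 at 180° (4.6). Total 4.6 kJ/mol.
A has the highest total (7.5 kJ/mol).

A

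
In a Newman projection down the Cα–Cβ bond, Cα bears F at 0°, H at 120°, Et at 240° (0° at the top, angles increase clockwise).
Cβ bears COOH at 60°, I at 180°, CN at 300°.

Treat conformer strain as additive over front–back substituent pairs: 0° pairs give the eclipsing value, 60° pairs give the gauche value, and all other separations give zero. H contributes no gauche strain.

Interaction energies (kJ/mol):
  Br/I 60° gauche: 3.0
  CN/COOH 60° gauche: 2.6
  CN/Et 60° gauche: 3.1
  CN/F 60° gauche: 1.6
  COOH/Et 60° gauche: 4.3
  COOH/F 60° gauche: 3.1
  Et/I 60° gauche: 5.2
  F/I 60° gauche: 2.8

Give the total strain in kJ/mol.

13.0 kJ/mol

This conformer (staggered): F–COOH gauche, F–CN gauche, Et–I gauche, Et–CN gauche; 3.1 + 1.6 + 5.2 + 3.1 = 13.0 kJ/mol.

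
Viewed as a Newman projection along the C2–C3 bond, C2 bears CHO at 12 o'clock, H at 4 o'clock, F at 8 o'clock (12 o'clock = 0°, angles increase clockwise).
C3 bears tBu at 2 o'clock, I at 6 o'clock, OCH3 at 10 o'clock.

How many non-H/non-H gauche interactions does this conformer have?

4

Non-H gauche pairs: CHO(0°)/tBu(60°); CHO(0°)/OCH3(300°); F(240°)/I(180°); F(240°)/OCH3(300°) — 4 interactions.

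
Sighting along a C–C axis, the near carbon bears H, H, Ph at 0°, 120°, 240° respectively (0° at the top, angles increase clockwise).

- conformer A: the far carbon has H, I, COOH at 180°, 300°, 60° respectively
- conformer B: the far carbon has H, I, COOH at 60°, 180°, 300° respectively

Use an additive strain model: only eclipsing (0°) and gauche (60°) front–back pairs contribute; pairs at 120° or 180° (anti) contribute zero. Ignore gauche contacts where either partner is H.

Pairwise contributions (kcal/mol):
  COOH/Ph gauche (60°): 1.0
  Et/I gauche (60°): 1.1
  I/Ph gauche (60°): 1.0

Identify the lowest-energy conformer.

A

A (staggered): Ph(240°)/I(300°) gauche 1.0 → 1.0 kcal/mol.
B (staggered): Ph(240°)/I(180°) gauche 1.0; Ph(240°)/COOH(300°) gauche 1.0 → 2.0 kcal/mol.
A has the lowest total (1.0 kcal/mol).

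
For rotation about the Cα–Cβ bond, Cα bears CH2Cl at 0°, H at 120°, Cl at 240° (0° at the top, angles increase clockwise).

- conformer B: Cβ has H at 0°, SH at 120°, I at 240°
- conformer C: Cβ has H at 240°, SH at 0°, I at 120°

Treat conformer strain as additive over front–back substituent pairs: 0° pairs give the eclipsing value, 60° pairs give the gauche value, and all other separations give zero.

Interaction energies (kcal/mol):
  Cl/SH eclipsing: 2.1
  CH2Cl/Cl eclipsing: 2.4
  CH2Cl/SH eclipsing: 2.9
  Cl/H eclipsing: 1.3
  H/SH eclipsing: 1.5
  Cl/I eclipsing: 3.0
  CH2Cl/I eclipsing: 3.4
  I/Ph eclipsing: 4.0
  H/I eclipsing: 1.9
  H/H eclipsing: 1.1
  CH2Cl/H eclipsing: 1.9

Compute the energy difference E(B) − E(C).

+0.3 kcal/mol

B is eclipsed. CH2Cl at 0° is eclipsed with H at 0° (1.9); H at 120° is eclipsed with SH at 120° (1.5); Cl at 240° is eclipsed with I at 240° (3.0). Total 6.4 kcal/mol.
C is eclipsed. CH2Cl at 0° is eclipsed with SH at 0° (2.9); H at 120° is eclipsed with I at 120° (1.9); Cl at 240° is eclipsed with H at 240° (1.3). Total 6.1 kcal/mol.
E(B) − E(C) = 6.4 − 6.1 = +0.3 kcal/mol.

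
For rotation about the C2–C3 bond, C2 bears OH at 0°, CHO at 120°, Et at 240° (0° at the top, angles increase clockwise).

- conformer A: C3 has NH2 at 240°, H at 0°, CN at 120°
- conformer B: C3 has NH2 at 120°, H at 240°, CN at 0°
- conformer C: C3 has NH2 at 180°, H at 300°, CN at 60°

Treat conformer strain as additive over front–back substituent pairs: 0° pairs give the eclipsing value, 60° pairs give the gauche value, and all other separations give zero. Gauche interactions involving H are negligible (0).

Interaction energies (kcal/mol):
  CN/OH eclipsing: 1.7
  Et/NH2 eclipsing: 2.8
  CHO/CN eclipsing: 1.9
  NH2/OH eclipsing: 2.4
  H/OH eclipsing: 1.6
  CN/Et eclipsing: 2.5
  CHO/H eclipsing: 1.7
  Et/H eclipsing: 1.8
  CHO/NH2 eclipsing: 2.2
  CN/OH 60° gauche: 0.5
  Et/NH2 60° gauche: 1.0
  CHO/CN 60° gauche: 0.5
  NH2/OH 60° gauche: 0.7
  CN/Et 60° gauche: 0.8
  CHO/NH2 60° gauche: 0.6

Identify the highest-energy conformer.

A (eclipsed): OH(0°)/H(0°) eclipsed 1.6; CHO(120°)/CN(120°) eclipsed 1.9; Et(240°)/NH2(240°) eclipsed 2.8 → 6.3 kcal/mol.
B (eclipsed): OH(0°)/CN(0°) eclipsed 1.7; CHO(120°)/NH2(120°) eclipsed 2.2; Et(240°)/H(240°) eclipsed 1.8 → 5.7 kcal/mol.
C (staggered): OH(0°)/CN(60°) gauche 0.5; CHO(120°)/NH2(180°) gauche 0.6; CHO(120°)/CN(60°) gauche 0.5; Et(240°)/NH2(180°) gauche 1.0 → 2.6 kcal/mol.
A has the highest total (6.3 kcal/mol).

A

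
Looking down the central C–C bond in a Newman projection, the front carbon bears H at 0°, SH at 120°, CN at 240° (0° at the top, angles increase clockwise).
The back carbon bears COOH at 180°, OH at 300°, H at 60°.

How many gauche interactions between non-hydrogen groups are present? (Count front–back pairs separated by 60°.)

Non-H gauche pairs: SH(120°)/COOH(180°); CN(240°)/COOH(180°); CN(240°)/OH(300°) — 3 interactions.

3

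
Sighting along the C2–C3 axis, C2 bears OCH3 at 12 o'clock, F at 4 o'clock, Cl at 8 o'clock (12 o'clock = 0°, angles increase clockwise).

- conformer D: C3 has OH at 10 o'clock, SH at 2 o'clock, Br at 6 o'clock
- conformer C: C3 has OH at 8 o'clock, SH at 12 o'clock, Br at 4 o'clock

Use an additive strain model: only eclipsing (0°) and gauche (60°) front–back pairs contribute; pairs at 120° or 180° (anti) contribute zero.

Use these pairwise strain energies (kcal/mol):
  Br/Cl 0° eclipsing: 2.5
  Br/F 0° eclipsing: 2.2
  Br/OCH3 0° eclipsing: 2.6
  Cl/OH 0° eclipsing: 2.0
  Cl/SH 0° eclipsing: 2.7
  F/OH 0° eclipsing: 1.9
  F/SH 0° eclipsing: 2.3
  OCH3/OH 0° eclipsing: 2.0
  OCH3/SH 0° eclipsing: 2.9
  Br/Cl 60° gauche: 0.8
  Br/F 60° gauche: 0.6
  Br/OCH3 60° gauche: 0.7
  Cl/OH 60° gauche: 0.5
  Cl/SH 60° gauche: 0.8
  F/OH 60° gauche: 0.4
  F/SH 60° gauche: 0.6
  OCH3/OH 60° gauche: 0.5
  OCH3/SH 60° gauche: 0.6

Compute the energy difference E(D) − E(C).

-3.5 kcal/mol

D (staggered): OCH3(0°)/OH(300°) gauche 0.5; OCH3(0°)/SH(60°) gauche 0.6; F(120°)/SH(60°) gauche 0.6; F(120°)/Br(180°) gauche 0.6; Cl(240°)/OH(300°) gauche 0.5; Cl(240°)/Br(180°) gauche 0.8 → 3.6 kcal/mol.
C (eclipsed): OCH3(0°)/SH(0°) eclipsed 2.9; F(120°)/Br(120°) eclipsed 2.2; Cl(240°)/OH(240°) eclipsed 2.0 → 7.1 kcal/mol.
E(D) − E(C) = 3.6 − 7.1 = -3.5 kcal/mol.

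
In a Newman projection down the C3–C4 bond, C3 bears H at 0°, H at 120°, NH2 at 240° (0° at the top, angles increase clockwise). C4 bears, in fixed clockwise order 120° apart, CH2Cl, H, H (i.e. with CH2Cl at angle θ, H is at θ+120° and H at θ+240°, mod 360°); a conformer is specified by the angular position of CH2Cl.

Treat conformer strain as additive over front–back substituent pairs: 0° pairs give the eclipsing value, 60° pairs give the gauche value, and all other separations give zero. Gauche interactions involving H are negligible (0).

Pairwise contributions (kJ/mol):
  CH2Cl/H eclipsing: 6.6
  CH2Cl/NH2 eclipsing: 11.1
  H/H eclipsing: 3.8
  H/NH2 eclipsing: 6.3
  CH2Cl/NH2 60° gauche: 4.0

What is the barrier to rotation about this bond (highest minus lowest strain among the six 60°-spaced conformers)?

CH2Cl at 0° (eclipsed): H(0°)/CH2Cl(0°) eclipsed 6.6; H(120°)/H(120°) eclipsed 3.8; NH2(240°)/H(240°) eclipsed 6.3 → 16.7 kJ/mol.
CH2Cl at 60° (staggered): no non-H gauche contacts → 0.0 kJ/mol.
CH2Cl at 120° (eclipsed): H(0°)/H(0°) eclipsed 3.8; H(120°)/CH2Cl(120°) eclipsed 6.6; NH2(240°)/H(240°) eclipsed 6.3 → 16.7 kJ/mol.
CH2Cl at 180° (staggered): NH2(240°)/CH2Cl(180°) gauche 4.0 → 4.0 kJ/mol.
CH2Cl at 240° (eclipsed): H(0°)/H(0°) eclipsed 3.8; H(120°)/H(120°) eclipsed 3.8; NH2(240°)/CH2Cl(240°) eclipsed 11.1 → 18.7 kJ/mol.
CH2Cl at 300° (staggered): NH2(240°)/CH2Cl(300°) gauche 4.0 → 4.0 kJ/mol.
Max at 240° (18.7 kJ/mol), min at 60° (0.0 kJ/mol); barrier = 18.7 kJ/mol.

18.7 kJ/mol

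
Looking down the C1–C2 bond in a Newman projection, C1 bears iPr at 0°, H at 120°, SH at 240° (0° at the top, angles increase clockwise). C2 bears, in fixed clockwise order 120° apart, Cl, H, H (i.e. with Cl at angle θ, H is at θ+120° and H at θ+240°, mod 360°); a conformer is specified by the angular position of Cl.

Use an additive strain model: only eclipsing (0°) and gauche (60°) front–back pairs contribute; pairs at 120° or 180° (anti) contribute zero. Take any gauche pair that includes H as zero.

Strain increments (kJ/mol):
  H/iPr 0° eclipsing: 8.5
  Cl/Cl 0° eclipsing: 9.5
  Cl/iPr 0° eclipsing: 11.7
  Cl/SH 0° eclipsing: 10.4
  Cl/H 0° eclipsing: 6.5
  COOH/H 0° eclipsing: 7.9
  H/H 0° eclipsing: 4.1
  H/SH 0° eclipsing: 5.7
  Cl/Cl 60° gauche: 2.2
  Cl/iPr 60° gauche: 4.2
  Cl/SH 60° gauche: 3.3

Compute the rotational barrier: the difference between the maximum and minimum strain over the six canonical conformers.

19.7 kJ/mol

Cl at 0° (eclipsed): iPr(0°)/Cl(0°) eclipsed 11.7; H(120°)/H(120°) eclipsed 4.1; SH(240°)/H(240°) eclipsed 5.7 → 21.5 kJ/mol.
Cl at 60° (staggered): iPr(0°)/Cl(60°) gauche 4.2 → 4.2 kJ/mol.
Cl at 120° (eclipsed): iPr(0°)/H(0°) eclipsed 8.5; H(120°)/Cl(120°) eclipsed 6.5; SH(240°)/H(240°) eclipsed 5.7 → 20.7 kJ/mol.
Cl at 180° (staggered): SH(240°)/Cl(180°) gauche 3.3 → 3.3 kJ/mol.
Cl at 240° (eclipsed): iPr(0°)/H(0°) eclipsed 8.5; H(120°)/H(120°) eclipsed 4.1; SH(240°)/Cl(240°) eclipsed 10.4 → 23.0 kJ/mol.
Cl at 300° (staggered): iPr(0°)/Cl(300°) gauche 4.2; SH(240°)/Cl(300°) gauche 3.3 → 7.5 kJ/mol.
Max at 240° (23.0 kJ/mol), min at 180° (3.3 kJ/mol); barrier = 19.7 kJ/mol.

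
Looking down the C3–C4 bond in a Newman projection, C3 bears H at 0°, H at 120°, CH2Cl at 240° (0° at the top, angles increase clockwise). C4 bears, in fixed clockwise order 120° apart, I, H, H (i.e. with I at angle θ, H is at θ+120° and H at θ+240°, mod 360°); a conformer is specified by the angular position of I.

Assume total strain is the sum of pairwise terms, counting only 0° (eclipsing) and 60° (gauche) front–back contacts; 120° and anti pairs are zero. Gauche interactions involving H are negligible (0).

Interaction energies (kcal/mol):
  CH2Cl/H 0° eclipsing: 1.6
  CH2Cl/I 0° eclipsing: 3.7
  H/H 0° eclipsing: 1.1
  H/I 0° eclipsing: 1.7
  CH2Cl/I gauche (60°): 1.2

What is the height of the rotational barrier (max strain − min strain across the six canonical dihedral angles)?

I at 0° (eclipsed): H(0°)/I(0°) eclipsed 1.7; H(120°)/H(120°) eclipsed 1.1; CH2Cl(240°)/H(240°) eclipsed 1.6 → 4.4 kcal/mol.
I at 60° (staggered): no non-H gauche contacts → 0.0 kcal/mol.
I at 120° (eclipsed): H(0°)/H(0°) eclipsed 1.1; H(120°)/I(120°) eclipsed 1.7; CH2Cl(240°)/H(240°) eclipsed 1.6 → 4.4 kcal/mol.
I at 180° (staggered): CH2Cl(240°)/I(180°) gauche 1.2 → 1.2 kcal/mol.
I at 240° (eclipsed): H(0°)/H(0°) eclipsed 1.1; H(120°)/H(120°) eclipsed 1.1; CH2Cl(240°)/I(240°) eclipsed 3.7 → 5.9 kcal/mol.
I at 300° (staggered): CH2Cl(240°)/I(300°) gauche 1.2 → 1.2 kcal/mol.
Max at 240° (5.9 kcal/mol), min at 60° (0.0 kcal/mol); barrier = 5.9 kcal/mol.

5.9 kcal/mol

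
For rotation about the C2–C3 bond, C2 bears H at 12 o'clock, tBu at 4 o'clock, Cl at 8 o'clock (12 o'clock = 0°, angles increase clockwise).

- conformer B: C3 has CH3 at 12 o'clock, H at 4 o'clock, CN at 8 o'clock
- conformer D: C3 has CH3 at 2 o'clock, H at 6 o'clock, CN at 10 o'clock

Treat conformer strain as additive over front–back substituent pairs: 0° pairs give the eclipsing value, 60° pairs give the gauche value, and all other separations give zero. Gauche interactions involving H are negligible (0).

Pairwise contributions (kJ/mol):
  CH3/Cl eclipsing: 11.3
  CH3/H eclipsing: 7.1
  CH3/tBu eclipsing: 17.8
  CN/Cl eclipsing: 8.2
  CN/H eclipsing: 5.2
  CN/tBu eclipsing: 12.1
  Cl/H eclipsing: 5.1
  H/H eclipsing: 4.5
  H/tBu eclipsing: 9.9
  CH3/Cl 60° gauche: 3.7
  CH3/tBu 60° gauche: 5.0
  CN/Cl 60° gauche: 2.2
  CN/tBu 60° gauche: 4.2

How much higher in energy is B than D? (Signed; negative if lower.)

+18.0 kJ/mol

B (eclipsed): H(0°)/CH3(0°) eclipsed 7.1; tBu(120°)/H(120°) eclipsed 9.9; Cl(240°)/CN(240°) eclipsed 8.2 → 25.2 kJ/mol.
D (staggered): tBu(120°)/CH3(60°) gauche 5.0; Cl(240°)/CN(300°) gauche 2.2 → 7.2 kJ/mol.
E(B) − E(D) = 25.2 − 7.2 = +18.0 kJ/mol.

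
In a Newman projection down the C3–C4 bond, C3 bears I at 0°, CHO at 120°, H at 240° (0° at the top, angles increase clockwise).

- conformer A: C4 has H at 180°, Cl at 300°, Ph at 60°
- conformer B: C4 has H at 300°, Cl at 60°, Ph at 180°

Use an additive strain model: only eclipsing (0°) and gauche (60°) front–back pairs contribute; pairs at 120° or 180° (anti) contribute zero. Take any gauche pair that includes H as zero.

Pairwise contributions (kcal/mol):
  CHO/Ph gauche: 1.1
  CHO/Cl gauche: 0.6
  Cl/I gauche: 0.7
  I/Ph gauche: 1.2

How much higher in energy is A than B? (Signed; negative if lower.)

+0.6 kcal/mol

A (staggered): I(0°)/Cl(300°) gauche 0.7; I(0°)/Ph(60°) gauche 1.2; CHO(120°)/Ph(60°) gauche 1.1 → 3.0 kcal/mol.
B (staggered): I(0°)/Cl(60°) gauche 0.7; CHO(120°)/Cl(60°) gauche 0.6; CHO(120°)/Ph(180°) gauche 1.1 → 2.4 kcal/mol.
E(A) − E(B) = 3.0 − 2.4 = +0.6 kcal/mol.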